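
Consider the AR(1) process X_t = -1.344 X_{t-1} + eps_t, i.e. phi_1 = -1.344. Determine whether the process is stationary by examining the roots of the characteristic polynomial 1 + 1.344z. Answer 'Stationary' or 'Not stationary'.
\text{Not stationary}

The AR(p) characteristic polynomial is P(z) = 1 + 1.344z.
Stationarity requires all roots to lie outside the unit circle, i.e. |z| > 1 for every root.
This is linear in z: 1 + (1.344) z = 0  =>  z = -1/(1.344) = -0.744048,  |z| = 0.744048.
Moduli of all roots: 0.7440.
All moduli strictly greater than 1? No.
Verdict: Not stationary.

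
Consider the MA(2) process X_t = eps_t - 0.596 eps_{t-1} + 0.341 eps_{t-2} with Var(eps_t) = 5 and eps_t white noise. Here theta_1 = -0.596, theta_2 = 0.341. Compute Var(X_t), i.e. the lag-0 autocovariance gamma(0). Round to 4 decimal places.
\gamma(0) = 7.3575

For an MA(q) process X_t = eps_t + sum_i theta_i eps_{t-i} with
Var(eps_t) = sigma^2, the variance is
  gamma(0) = sigma^2 * (1 + sum_i theta_i^2).
  sum_i theta_i^2 = (-0.596)^2 + (0.341)^2 = 0.355216 + 0.116281 = 0.471497.
  gamma(0) = 5 * (1 + 0.471497) = 5 * 1.471497 = 7.357485, which rounds to 7.3575.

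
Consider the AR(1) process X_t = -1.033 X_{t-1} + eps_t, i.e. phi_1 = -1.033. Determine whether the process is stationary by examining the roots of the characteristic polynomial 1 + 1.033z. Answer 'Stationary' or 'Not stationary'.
\text{Not stationary}

The AR(p) characteristic polynomial is P(z) = 1 + 1.033z.
Stationarity requires all roots to lie outside the unit circle, i.e. |z| > 1 for every root.
This is linear in z: 1 + (1.033) z = 0  =>  z = -1/(1.033) = -0.968054,  |z| = 0.968054.
Moduli of all roots: 0.9681.
All moduli strictly greater than 1? No.
Verdict: Not stationary.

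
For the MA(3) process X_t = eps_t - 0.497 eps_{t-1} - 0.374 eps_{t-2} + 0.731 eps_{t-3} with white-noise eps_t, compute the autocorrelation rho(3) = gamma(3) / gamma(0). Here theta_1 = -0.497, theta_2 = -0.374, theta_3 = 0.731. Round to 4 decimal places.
\rho(3) = 0.3805

For an MA(q) process with theta_0 = 1, the autocovariance is
  gamma(k) = sigma^2 * sum_{i=0..q-k} theta_i * theta_{i+k},
and rho(k) = gamma(k) / gamma(0). Sigma^2 cancels.
  numerator   = (1)*(0.731) = 0.731.
  denominator = (1)^2 + (-0.497)^2 + (-0.374)^2 + (0.731)^2 = 1.921246.
  rho(3) = 0.731 / 1.921246 = 0.3805.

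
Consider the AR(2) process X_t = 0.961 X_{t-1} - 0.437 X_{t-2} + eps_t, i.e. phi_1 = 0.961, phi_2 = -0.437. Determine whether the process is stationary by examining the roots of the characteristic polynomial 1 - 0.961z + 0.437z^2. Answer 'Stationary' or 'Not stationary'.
\text{Stationary}

The AR(p) characteristic polynomial is P(z) = 1 - 0.961z + 0.437z^2.
Stationarity requires all roots to lie outside the unit circle, i.e. |z| > 1 for every root.
Set 1 + (-0.961) z + (0.437) z^2 = 0, i.e. a z^2 + b z + c = 0 with a = 0.437, b = -0.961, c = 1.
Discriminant D = b^2 - 4ac = (-0.961)^2 - 4*(0.437)*1 = 0.923521 - (1.748) = -0.824479.
D < 0, so the roots are the complex-conjugate pair z = (-b +/- i sqrt(-D)) / (2a) = 1.0995 +/- 1.0389i.
For a conjugate pair |z|^2 = z * conj(z) = (product of roots) = c/a = 1/(0.437) = 2.28833, so |z| = sqrt(2.28833) = 1.5127 for both roots.
Moduli of all roots: 1.5127, 1.5127.
All moduli strictly greater than 1? Yes.
Verdict: Stationary.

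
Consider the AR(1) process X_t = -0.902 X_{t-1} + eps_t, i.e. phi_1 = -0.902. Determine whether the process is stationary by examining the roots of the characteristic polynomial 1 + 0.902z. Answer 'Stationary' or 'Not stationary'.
\text{Stationary}

The AR(p) characteristic polynomial is P(z) = 1 + 0.902z.
Stationarity requires all roots to lie outside the unit circle, i.e. |z| > 1 for every root.
This is linear in z: 1 + (0.902) z = 0  =>  z = -1/(0.902) = -1.108647,  |z| = 1.108647.
Moduli of all roots: 1.1086.
All moduli strictly greater than 1? Yes.
Verdict: Stationary.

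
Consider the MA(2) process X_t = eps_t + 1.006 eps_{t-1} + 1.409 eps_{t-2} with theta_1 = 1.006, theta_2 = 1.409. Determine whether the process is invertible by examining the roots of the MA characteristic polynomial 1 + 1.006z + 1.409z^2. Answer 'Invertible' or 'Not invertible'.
\text{Not invertible}

The MA(q) characteristic polynomial is P(z) = 1 + 1.006z + 1.409z^2.
Invertibility requires all roots to lie outside the unit circle, i.e. |z| > 1 for every root.
Set 1 + (1.006) z + (1.409) z^2 = 0, i.e. a z^2 + b z + c = 0 with a = 1.409, b = 1.006, c = 1.
Discriminant D = b^2 - 4ac = (1.006)^2 - 4*(1.409)*1 = 1.012036 - (5.636) = -4.623964.
D < 0, so the roots are the complex-conjugate pair z = (-b +/- i sqrt(-D)) / (2a) = -0.357 +/- 0.7631i.
For a conjugate pair |z|^2 = z * conj(z) = (product of roots) = c/a = 1/(1.409) = 0.709723, so |z| = sqrt(0.709723) = 0.8425 for both roots.
Moduli of all roots: 0.8425, 0.8425.
All moduli strictly greater than 1? No.
Verdict: Not invertible.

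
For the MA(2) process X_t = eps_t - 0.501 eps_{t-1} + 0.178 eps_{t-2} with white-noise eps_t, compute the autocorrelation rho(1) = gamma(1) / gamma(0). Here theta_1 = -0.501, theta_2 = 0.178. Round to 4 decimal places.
\rho(1) = -0.4601

For an MA(q) process with theta_0 = 1, the autocovariance is
  gamma(k) = sigma^2 * sum_{i=0..q-k} theta_i * theta_{i+k},
and rho(k) = gamma(k) / gamma(0). Sigma^2 cancels.
  numerator   = (1)*(-0.501) + (-0.501)*(0.178) = -0.590178.
  denominator = (1)^2 + (-0.501)^2 + (0.178)^2 = 1.282685.
  rho(1) = -0.590178 / 1.282685 = -0.4601.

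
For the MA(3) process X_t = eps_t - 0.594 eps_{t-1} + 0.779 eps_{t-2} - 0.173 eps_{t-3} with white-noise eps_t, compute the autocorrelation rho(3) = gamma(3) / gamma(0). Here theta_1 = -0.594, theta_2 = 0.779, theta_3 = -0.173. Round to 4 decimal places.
\rho(3) = -0.0870

For an MA(q) process with theta_0 = 1, the autocovariance is
  gamma(k) = sigma^2 * sum_{i=0..q-k} theta_i * theta_{i+k},
and rho(k) = gamma(k) / gamma(0). Sigma^2 cancels.
  numerator   = (1)*(-0.173) = -0.173.
  denominator = (1)^2 + (-0.594)^2 + (0.779)^2 + (-0.173)^2 = 1.989606.
  rho(3) = -0.173 / 1.989606 = -0.0870.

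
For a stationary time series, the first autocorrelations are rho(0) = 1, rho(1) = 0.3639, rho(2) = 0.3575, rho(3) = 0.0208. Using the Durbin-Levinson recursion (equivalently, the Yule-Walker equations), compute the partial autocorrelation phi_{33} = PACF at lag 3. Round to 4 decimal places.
\phi_{33} = -0.2100

The PACF at lag k is phi_{kk}, the last component of the solution
to the Yule-Walker system G_k phi = r_k where
  (G_k)_{ij} = rho(|i - j|), (r_k)_i = rho(i), i,j = 1..k.
Equivalently, Durbin-Levinson gives phi_{kk} iteratively:
  phi_{11} = rho(1)
  phi_{kk} = [rho(k) - sum_{j=1..k-1} phi_{k-1,j} rho(k-j)]
            / [1 - sum_{j=1..k-1} phi_{k-1,j} rho(j)],
  phi_{k,j} = phi_{k-1,j} - phi_{kk} phi_{k-1,k-j},  j = 1..k-1.
Step k = 1:
  phi_11 = rho(1) = 0.3639.
Step k = 2:
  phi_22 = [rho(2) - phi_11 rho(1)] / [1 - phi_11 rho(1)] = [0.3575 - (0.3639)(0.3639)] / [1 - (0.3639)(0.3639)]
         = 0.22507679 / 0.86757679 = 0.259432.
  Update: phi_21 = phi_11 - phi_22 phi_11 = 0.3639 - (0.259432)(0.3639) = 0.269493.
Step k = 3:
  phi_33 = [rho(3) - phi_21 rho(2) - phi_22 rho(1)] / [1 - phi_21 rho(1) - phi_22 rho(2)]
    numerator   = 0.0208 - (0.269493)(0.3575) - (0.259432)(0.3639) = -0.16995084
    denominator = 1 - (0.269493)(0.3639) - (0.259432)(0.3575) = 0.80918477
  phi_33 = -0.16995084 / 0.80918477 = -0.21.
Therefore phi_{33} = -0.2100.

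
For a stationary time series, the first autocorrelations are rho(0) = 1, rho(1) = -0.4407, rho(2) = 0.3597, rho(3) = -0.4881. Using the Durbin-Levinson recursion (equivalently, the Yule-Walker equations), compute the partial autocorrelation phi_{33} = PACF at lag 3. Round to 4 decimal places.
\phi_{33} = -0.3519

The PACF at lag k is phi_{kk}, the last component of the solution
to the Yule-Walker system G_k phi = r_k where
  (G_k)_{ij} = rho(|i - j|), (r_k)_i = rho(i), i,j = 1..k.
Equivalently, Durbin-Levinson gives phi_{kk} iteratively:
  phi_{11} = rho(1)
  phi_{kk} = [rho(k) - sum_{j=1..k-1} phi_{k-1,j} rho(k-j)]
            / [1 - sum_{j=1..k-1} phi_{k-1,j} rho(j)],
  phi_{k,j} = phi_{k-1,j} - phi_{kk} phi_{k-1,k-j},  j = 1..k-1.
Step k = 1:
  phi_11 = rho(1) = -0.4407.
Step k = 2:
  phi_22 = [rho(2) - phi_11 rho(1)] / [1 - phi_11 rho(1)] = [0.3597 - (-0.4407)(-0.4407)] / [1 - (-0.4407)(-0.4407)]
         = 0.16548351 / 0.80578351 = 0.20537.
  Update: phi_21 = phi_11 - phi_22 phi_11 = -0.4407 - (0.20537)(-0.4407) = -0.350194.
Step k = 3:
  phi_33 = [rho(3) - phi_21 rho(2) - phi_22 rho(1)] / [1 - phi_21 rho(1) - phi_22 rho(2)]
    numerator   = -0.4881 - (-0.350194)(0.3597) - (0.20537)(-0.4407) = -0.27162895
    denominator = 1 - (-0.350194)(-0.4407) - (0.20537)(0.3597) = 0.77179821
  phi_33 = -0.27162895 / 0.77179821 = -0.3519.
Therefore phi_{33} = -0.3519.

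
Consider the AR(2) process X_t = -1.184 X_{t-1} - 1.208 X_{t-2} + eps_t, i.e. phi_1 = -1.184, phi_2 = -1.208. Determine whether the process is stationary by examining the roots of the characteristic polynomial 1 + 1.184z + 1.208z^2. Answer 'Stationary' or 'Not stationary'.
\text{Not stationary}

The AR(p) characteristic polynomial is P(z) = 1 + 1.184z + 1.208z^2.
Stationarity requires all roots to lie outside the unit circle, i.e. |z| > 1 for every root.
Set 1 + (1.184) z + (1.208) z^2 = 0, i.e. a z^2 + b z + c = 0 with a = 1.208, b = 1.184, c = 1.
Discriminant D = b^2 - 4ac = (1.184)^2 - 4*(1.208)*1 = 1.401856 - (4.832) = -3.430144.
D < 0, so the roots are the complex-conjugate pair z = (-b +/- i sqrt(-D)) / (2a) = -0.4901 +/- 0.7666i.
For a conjugate pair |z|^2 = z * conj(z) = (product of roots) = c/a = 1/(1.208) = 0.827815, so |z| = sqrt(0.827815) = 0.9098 for both roots.
Moduli of all roots: 0.9098, 0.9098.
All moduli strictly greater than 1? No.
Verdict: Not stationary.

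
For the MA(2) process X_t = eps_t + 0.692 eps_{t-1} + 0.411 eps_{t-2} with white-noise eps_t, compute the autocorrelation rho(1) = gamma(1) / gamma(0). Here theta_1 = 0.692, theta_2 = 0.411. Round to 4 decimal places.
\rho(1) = 0.5926

For an MA(q) process with theta_0 = 1, the autocovariance is
  gamma(k) = sigma^2 * sum_{i=0..q-k} theta_i * theta_{i+k},
and rho(k) = gamma(k) / gamma(0). Sigma^2 cancels.
  numerator   = (1)*(0.692) + (0.692)*(0.411) = 0.976412.
  denominator = (1)^2 + (0.692)^2 + (0.411)^2 = 1.647785.
  rho(1) = 0.976412 / 1.647785 = 0.5926.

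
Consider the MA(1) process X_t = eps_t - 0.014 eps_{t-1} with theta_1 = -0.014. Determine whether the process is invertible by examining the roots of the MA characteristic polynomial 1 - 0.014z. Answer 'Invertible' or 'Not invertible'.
\text{Invertible}

The MA(q) characteristic polynomial is P(z) = 1 - 0.014z.
Invertibility requires all roots to lie outside the unit circle, i.e. |z| > 1 for every root.
This is linear in z: 1 + (-0.014) z = 0  =>  z = -1/(-0.014) = 71.428571,  |z| = 71.428571.
Moduli of all roots: 71.4286.
All moduli strictly greater than 1? Yes.
Verdict: Invertible.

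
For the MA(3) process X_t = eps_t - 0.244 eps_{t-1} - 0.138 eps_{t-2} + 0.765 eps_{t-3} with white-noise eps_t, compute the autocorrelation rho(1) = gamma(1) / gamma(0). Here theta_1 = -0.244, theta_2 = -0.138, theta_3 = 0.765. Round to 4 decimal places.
\rho(1) = -0.1899

For an MA(q) process with theta_0 = 1, the autocovariance is
  gamma(k) = sigma^2 * sum_{i=0..q-k} theta_i * theta_{i+k},
and rho(k) = gamma(k) / gamma(0). Sigma^2 cancels.
  numerator   = (1)*(-0.244) + (-0.244)*(-0.138) + (-0.138)*(0.765) = -0.315898.
  denominator = (1)^2 + (-0.244)^2 + (-0.138)^2 + (0.765)^2 = 1.663805.
  rho(1) = -0.315898 / 1.663805 = -0.1899.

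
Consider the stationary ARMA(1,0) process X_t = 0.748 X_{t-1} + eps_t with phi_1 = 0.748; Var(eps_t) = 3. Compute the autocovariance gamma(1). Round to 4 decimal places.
\gamma(1) = 5.0943

Multiply the model equation by X_{t-k} and take expectations. With theta_0 = psi_0 = 1 and psi_j the MA(infinity) weights, this gives
  gamma(k) - sum_i phi_i gamma(k-i) = c_k,
  c_k = sigma^2 * sum_{j=k..q} theta_j psi_{j-k}   (c_k = 0 for k > q),
using gamma(-m) = gamma(m).
Pure AR (q = 0): c_0 = sigma^2 = 3, c_k = 0 for k >= 1.
Equations for k = 0 and k = 1 (AR order 1):
  gamma(0) = phi_1 gamma(1) + c_0
  gamma(1) = phi_1 gamma(0) + c_1
Substituting the second into the first: gamma(0) (1 - phi_1^2) = c_0 + phi_1 c_1, so
  gamma(0) = c_0 / (1 - phi_1^2) = 3 / (1 - (0.748)^2) = 3 / 0.440496 = 6.810505.
  gamma(1) = phi_1 gamma(0) = (0.748)(6.810505) = 5.094257.
Therefore gamma(1) = 5.0943 (to 4 decimal places).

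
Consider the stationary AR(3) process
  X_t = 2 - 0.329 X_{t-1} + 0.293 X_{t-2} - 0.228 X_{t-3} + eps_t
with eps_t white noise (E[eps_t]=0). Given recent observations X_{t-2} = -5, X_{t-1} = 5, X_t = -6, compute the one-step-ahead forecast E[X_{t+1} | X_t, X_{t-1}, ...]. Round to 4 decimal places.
E[X_{t+1} \mid \mathcal F_t] = 6.5790

For an AR(p) model X_t = c + sum_i phi_i X_{t-i} + eps_t, the
one-step-ahead conditional mean is
  E[X_{t+1} | X_t, ...] = c + sum_i phi_i X_{t+1-i}.
Substitute known values:
  E[X_{t+1} | ...] = 2 + (-0.329) * (-6) + (0.293) * (5) + (-0.228) * (-5)
                   = 6.5790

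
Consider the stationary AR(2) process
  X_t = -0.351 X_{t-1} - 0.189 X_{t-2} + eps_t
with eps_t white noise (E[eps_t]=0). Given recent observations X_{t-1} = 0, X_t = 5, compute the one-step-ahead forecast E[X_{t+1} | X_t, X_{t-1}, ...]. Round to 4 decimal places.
E[X_{t+1} \mid \mathcal F_t] = -1.7550

For an AR(p) model X_t = c + sum_i phi_i X_{t-i} + eps_t, the
one-step-ahead conditional mean is
  E[X_{t+1} | X_t, ...] = c + sum_i phi_i X_{t+1-i}.
Substitute known values:
  E[X_{t+1} | ...] = (-0.351) * (5) + (-0.189) * (0)
                   = -1.7550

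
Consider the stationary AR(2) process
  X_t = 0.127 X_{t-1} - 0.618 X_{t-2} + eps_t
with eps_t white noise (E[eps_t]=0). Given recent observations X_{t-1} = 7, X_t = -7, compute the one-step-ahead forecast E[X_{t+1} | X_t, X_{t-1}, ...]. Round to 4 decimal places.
E[X_{t+1} \mid \mathcal F_t] = -5.2150

For an AR(p) model X_t = c + sum_i phi_i X_{t-i} + eps_t, the
one-step-ahead conditional mean is
  E[X_{t+1} | X_t, ...] = c + sum_i phi_i X_{t+1-i}.
Substitute known values:
  E[X_{t+1} | ...] = (0.127) * (-7) + (-0.618) * (7)
                   = -5.2150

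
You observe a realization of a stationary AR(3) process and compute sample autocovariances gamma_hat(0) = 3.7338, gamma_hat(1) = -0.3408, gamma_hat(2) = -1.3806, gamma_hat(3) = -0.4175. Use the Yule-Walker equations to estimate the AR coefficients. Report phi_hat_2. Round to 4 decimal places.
\hat\phi_{2} = -0.4100

The Yule-Walker equations for an AR(p) process read, in matrix form,
  Gamma_p phi = r_p,   with   (Gamma_p)_{ij} = gamma(|i - j|),
                       (r_p)_i = gamma(i),   i,j = 1..p.
Substitute the sample gammas (Toeplitz matrix and right-hand side of size 3):
  Gamma_p = [[3.7338, -0.3408, -1.3806], [-0.3408, 3.7338, -0.3408], [-1.3806, -0.3408, 3.7338]]
  r_p     = [-0.3408, -1.3806, -0.4175]
Written out (R1..R3):
  (R1) 3.7338 phi_1 - 0.3408 phi_2 - 1.3806 phi_3 = -0.3408
  (R2) -0.3408 phi_1 + 3.7338 phi_2 - 0.3408 phi_3 = -1.3806
  (R3) -1.3806 phi_1 - 0.3408 phi_2 + 3.7338 phi_3 = -0.4175
Gaussian elimination:
  R2 <- R2 - (-0.3408/3.7338) R1 = R2 - (-0.091274) R1:  3.702694 phi_2 - 0.466813 phi_3 = -1.411706
  R3 <- R3 - (-1.3806/3.7338) R1 = R3 - (-0.369757) R1:  -0.466813 phi_2 + 3.223313 phi_3 = -0.543513
  R3 <- R3 - (-0.466813/3.702694) R2 = R3 - (-0.126074) R2:  3.16446 phi_3 = -0.721493
Back-substitution:
  phi_hat_3 = -0.721493 / 3.16446 = -0.227999
  phi_hat_2 = (-1.411706 - (-0.466813)(-0.227999)) / 3.702694 = -0.410009
  phi_hat_1 = (-0.3408 - (-0.3408)(-0.410009) - (-1.3806)(-0.227999)) / 3.7338 = -0.213002
So phi_hat = [-0.2130, -0.4100, -0.2280].
Therefore phi_hat_2 = -0.4100.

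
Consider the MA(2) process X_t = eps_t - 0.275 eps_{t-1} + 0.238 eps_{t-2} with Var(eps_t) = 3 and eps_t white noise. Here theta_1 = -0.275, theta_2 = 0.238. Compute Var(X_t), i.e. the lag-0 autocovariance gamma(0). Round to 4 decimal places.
\gamma(0) = 3.3968

For an MA(q) process X_t = eps_t + sum_i theta_i eps_{t-i} with
Var(eps_t) = sigma^2, the variance is
  gamma(0) = sigma^2 * (1 + sum_i theta_i^2).
  sum_i theta_i^2 = (-0.275)^2 + (0.238)^2 = 0.075625 + 0.056644 = 0.132269.
  gamma(0) = 3 * (1 + 0.132269) = 3 * 1.132269 = 3.396807, which rounds to 3.3968.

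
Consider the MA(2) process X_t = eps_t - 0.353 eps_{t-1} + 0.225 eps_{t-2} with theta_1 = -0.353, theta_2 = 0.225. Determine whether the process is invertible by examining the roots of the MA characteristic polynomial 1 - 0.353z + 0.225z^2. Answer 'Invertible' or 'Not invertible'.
\text{Invertible}

The MA(q) characteristic polynomial is P(z) = 1 - 0.353z + 0.225z^2.
Invertibility requires all roots to lie outside the unit circle, i.e. |z| > 1 for every root.
Set 1 + (-0.353) z + (0.225) z^2 = 0, i.e. a z^2 + b z + c = 0 with a = 0.225, b = -0.353, c = 1.
Discriminant D = b^2 - 4ac = (-0.353)^2 - 4*(0.225)*1 = 0.124609 - (0.9) = -0.775391.
D < 0, so the roots are the complex-conjugate pair z = (-b +/- i sqrt(-D)) / (2a) = 0.7844 +/- 1.9568i.
For a conjugate pair |z|^2 = z * conj(z) = (product of roots) = c/a = 1/(0.225) = 4.444444, so |z| = sqrt(4.444444) = 2.1082 for both roots.
Moduli of all roots: 2.1082, 2.1082.
All moduli strictly greater than 1? Yes.
Verdict: Invertible.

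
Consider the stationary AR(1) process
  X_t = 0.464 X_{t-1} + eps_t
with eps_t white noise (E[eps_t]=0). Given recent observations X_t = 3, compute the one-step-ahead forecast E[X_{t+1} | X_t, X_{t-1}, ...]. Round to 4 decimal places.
E[X_{t+1} \mid \mathcal F_t] = 1.3920

For an AR(p) model X_t = c + sum_i phi_i X_{t-i} + eps_t, the
one-step-ahead conditional mean is
  E[X_{t+1} | X_t, ...] = c + sum_i phi_i X_{t+1-i}.
Substitute known values:
  E[X_{t+1} | ...] = (0.464) * (3)
                   = 1.3920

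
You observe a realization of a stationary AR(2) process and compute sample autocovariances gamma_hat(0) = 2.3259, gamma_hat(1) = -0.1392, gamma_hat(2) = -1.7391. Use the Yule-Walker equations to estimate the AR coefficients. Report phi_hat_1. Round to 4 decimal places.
\hat\phi_{1} = -0.1050

The Yule-Walker equations for an AR(p) process read, in matrix form,
  Gamma_p phi = r_p,   with   (Gamma_p)_{ij} = gamma(|i - j|),
                       (r_p)_i = gamma(i),   i,j = 1..p.
Substitute the sample gammas (Toeplitz matrix and right-hand side of size 2):
  Gamma_p = [[2.3259, -0.1392], [-0.1392, 2.3259]]
  r_p     = [-0.1392, -1.7391]
Written out:
  2.3259 phi_1 - 0.1392 phi_2 = -0.1392
  -0.1392 phi_1 + 2.3259 phi_2 = -1.7391
Solve by Cramer's rule:
  det = gamma(0)^2 - gamma(1)^2 = (2.3259)^2 - (-0.1392)^2 = 5.40981081 - 0.01937664 = 5.39043417
  phi_hat_1 = [gamma(1) gamma(0) - gamma(1) gamma(2)] / det = [(-0.1392)(2.3259) - (-0.1392)(-1.7391)] / 5.39043417 = -0.565848 / 5.39043417 = -0.105
  phi_hat_2 = [gamma(0) gamma(2) - gamma(1)^2] / det = [(2.3259)(-1.7391) - (-0.1392)^2] / 5.39043417 = -4.06434933 / 5.39043417 = -0.754
So phi_hat = [-0.1050, -0.7540].
Therefore phi_hat_1 = -0.1050.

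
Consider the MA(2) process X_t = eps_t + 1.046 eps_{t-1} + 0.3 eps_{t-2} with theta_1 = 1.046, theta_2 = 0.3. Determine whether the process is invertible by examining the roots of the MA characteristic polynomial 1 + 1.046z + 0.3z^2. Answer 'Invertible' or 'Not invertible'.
\text{Invertible}

The MA(q) characteristic polynomial is P(z) = 1 + 1.046z + 0.3z^2.
Invertibility requires all roots to lie outside the unit circle, i.e. |z| > 1 for every root.
Set 1 + (1.046) z + (0.3) z^2 = 0, i.e. a z^2 + b z + c = 0 with a = 0.3, b = 1.046, c = 1.
Discriminant D = b^2 - 4ac = (1.046)^2 - 4*(0.3)*1 = 1.094116 - (1.2) = -0.105884.
D < 0, so the roots are the complex-conjugate pair z = (-b +/- i sqrt(-D)) / (2a) = -1.7433 +/- 0.5423i.
For a conjugate pair |z|^2 = z * conj(z) = (product of roots) = c/a = 1/(0.3) = 3.333333, so |z| = sqrt(3.333333) = 1.8257 for both roots.
Moduli of all roots: 1.8257, 1.8257.
All moduli strictly greater than 1? Yes.
Verdict: Invertible.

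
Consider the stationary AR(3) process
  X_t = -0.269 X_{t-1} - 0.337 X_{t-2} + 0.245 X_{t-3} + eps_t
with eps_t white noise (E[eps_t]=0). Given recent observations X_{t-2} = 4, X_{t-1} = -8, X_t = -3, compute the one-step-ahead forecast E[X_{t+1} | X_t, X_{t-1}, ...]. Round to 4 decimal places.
E[X_{t+1} \mid \mathcal F_t] = 4.4830

For an AR(p) model X_t = c + sum_i phi_i X_{t-i} + eps_t, the
one-step-ahead conditional mean is
  E[X_{t+1} | X_t, ...] = c + sum_i phi_i X_{t+1-i}.
Substitute known values:
  E[X_{t+1} | ...] = (-0.269) * (-3) + (-0.337) * (-8) + (0.245) * (4)
                   = 4.4830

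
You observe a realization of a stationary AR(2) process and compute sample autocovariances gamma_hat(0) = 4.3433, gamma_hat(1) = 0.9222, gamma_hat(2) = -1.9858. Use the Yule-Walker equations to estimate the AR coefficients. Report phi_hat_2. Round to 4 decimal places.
\hat\phi_{2} = -0.5260

The Yule-Walker equations for an AR(p) process read, in matrix form,
  Gamma_p phi = r_p,   with   (Gamma_p)_{ij} = gamma(|i - j|),
                       (r_p)_i = gamma(i),   i,j = 1..p.
Substitute the sample gammas (Toeplitz matrix and right-hand side of size 2):
  Gamma_p = [[4.3433, 0.9222], [0.9222, 4.3433]]
  r_p     = [0.9222, -1.9858]
Written out:
  4.3433 phi_1 + 0.9222 phi_2 = 0.9222
  0.9222 phi_1 + 4.3433 phi_2 = -1.9858
Solve by Cramer's rule:
  det = gamma(0)^2 - gamma(1)^2 = (4.3433)^2 - (0.9222)^2 = 18.86425489 - 0.85045284 = 18.01380205
  phi_hat_1 = [gamma(1) gamma(0) - gamma(1) gamma(2)] / det = [(0.9222)(4.3433) - (0.9222)(-1.9858)] / 18.01380205 = 5.83669602 / 18.01380205 = 0.324
  phi_hat_2 = [gamma(0) gamma(2) - gamma(1)^2] / det = [(4.3433)(-1.9858) - (0.9222)^2] / 18.01380205 = -9.47537798 / 18.01380205 = -0.526
So phi_hat = [0.3240, -0.5260].
Therefore phi_hat_2 = -0.5260.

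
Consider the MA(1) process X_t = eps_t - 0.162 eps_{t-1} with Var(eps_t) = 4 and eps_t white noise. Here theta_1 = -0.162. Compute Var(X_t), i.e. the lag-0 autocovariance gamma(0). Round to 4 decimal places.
\gamma(0) = 4.1050

For an MA(q) process X_t = eps_t + sum_i theta_i eps_{t-i} with
Var(eps_t) = sigma^2, the variance is
  gamma(0) = sigma^2 * (1 + sum_i theta_i^2).
  sum_i theta_i^2 = (-0.162)^2 = 0.026244.
  gamma(0) = 4 * (1 + 0.026244) = 4 * 1.026244 = 4.104976, which rounds to 4.1050.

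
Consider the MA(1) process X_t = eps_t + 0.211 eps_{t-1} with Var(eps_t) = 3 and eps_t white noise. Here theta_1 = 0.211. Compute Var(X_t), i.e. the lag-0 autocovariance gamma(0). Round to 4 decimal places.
\gamma(0) = 3.1336

For an MA(q) process X_t = eps_t + sum_i theta_i eps_{t-i} with
Var(eps_t) = sigma^2, the variance is
  gamma(0) = sigma^2 * (1 + sum_i theta_i^2).
  sum_i theta_i^2 = (0.211)^2 = 0.044521.
  gamma(0) = 3 * (1 + 0.044521) = 3 * 1.044521 = 3.133563, which rounds to 3.1336.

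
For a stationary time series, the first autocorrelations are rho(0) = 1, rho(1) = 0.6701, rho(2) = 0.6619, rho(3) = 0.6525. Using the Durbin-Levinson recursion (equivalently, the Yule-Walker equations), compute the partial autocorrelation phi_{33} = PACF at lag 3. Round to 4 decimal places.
\phi_{33} = 0.2591

The PACF at lag k is phi_{kk}, the last component of the solution
to the Yule-Walker system G_k phi = r_k where
  (G_k)_{ij} = rho(|i - j|), (r_k)_i = rho(i), i,j = 1..k.
Equivalently, Durbin-Levinson gives phi_{kk} iteratively:
  phi_{11} = rho(1)
  phi_{kk} = [rho(k) - sum_{j=1..k-1} phi_{k-1,j} rho(k-j)]
            / [1 - sum_{j=1..k-1} phi_{k-1,j} rho(j)],
  phi_{k,j} = phi_{k-1,j} - phi_{kk} phi_{k-1,k-j},  j = 1..k-1.
Step k = 1:
  phi_11 = rho(1) = 0.6701.
Step k = 2:
  phi_22 = [rho(2) - phi_11 rho(1)] / [1 - phi_11 rho(1)] = [0.6619 - (0.6701)(0.6701)] / [1 - (0.6701)(0.6701)]
         = 0.21286599 / 0.55096599 = 0.386351.
  Update: phi_21 = phi_11 - phi_22 phi_11 = 0.6701 - (0.386351)(0.6701) = 0.411207.
Step k = 3:
  phi_33 = [rho(3) - phi_21 rho(2) - phi_22 rho(1)] / [1 - phi_21 rho(1) - phi_22 rho(2)]
    numerator   = 0.6525 - (0.411207)(0.6619) - (0.386351)(0.6701) = 0.12142893
    denominator = 1 - (0.411207)(0.6701) - (0.386351)(0.6619) = 0.46872511
  phi_33 = 0.12142893 / 0.46872511 = 0.2591.
Therefore phi_{33} = 0.2591.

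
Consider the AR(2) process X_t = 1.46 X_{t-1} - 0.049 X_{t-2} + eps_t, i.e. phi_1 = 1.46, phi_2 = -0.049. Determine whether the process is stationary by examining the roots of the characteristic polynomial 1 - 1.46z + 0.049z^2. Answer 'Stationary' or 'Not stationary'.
\text{Not stationary}

The AR(p) characteristic polynomial is P(z) = 1 - 1.46z + 0.049z^2.
Stationarity requires all roots to lie outside the unit circle, i.e. |z| > 1 for every root.
Set 1 + (-1.46) z + (0.049) z^2 = 0, i.e. a z^2 + b z + c = 0 with a = 0.049, b = -1.46, c = 1.
Discriminant D = b^2 - 4ac = (-1.46)^2 - 4*(0.049)*1 = 2.1316 - (0.196) = 1.9356.
D >= 0, so the roots are real: z = (-b +/- sqrt(D)) / (2a) = (1.46 +/- 1.391258) / (0.098).
  z_1 = (1.46 + 1.391258) / (0.098) = 29.0945,   |z_1| = 29.0945.
  z_2 = (1.46 - 1.391258) / (0.098) = 0.7014,   |z_2| = 0.7014.
Moduli of all roots: 29.0945, 0.7014.
All moduli strictly greater than 1? No.
Verdict: Not stationary.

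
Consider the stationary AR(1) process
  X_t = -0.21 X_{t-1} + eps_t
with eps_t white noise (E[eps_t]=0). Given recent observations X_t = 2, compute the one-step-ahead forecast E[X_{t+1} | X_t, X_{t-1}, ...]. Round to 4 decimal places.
E[X_{t+1} \mid \mathcal F_t] = -0.4200

For an AR(p) model X_t = c + sum_i phi_i X_{t-i} + eps_t, the
one-step-ahead conditional mean is
  E[X_{t+1} | X_t, ...] = c + sum_i phi_i X_{t+1-i}.
Substitute known values:
  E[X_{t+1} | ...] = (-0.21) * (2)
                   = -0.4200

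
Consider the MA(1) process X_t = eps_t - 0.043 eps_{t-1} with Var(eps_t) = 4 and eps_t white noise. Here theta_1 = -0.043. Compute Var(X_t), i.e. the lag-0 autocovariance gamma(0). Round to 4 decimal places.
\gamma(0) = 4.0074

For an MA(q) process X_t = eps_t + sum_i theta_i eps_{t-i} with
Var(eps_t) = sigma^2, the variance is
  gamma(0) = sigma^2 * (1 + sum_i theta_i^2).
  sum_i theta_i^2 = (-0.043)^2 = 0.001849.
  gamma(0) = 4 * (1 + 0.001849) = 4 * 1.001849 = 4.007396, which rounds to 4.0074.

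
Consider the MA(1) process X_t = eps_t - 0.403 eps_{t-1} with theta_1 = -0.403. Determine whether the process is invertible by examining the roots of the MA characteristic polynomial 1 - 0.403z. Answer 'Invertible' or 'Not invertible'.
\text{Invertible}

The MA(q) characteristic polynomial is P(z) = 1 - 0.403z.
Invertibility requires all roots to lie outside the unit circle, i.e. |z| > 1 for every root.
This is linear in z: 1 + (-0.403) z = 0  =>  z = -1/(-0.403) = 2.48139,  |z| = 2.48139.
Moduli of all roots: 2.4814.
All moduli strictly greater than 1? Yes.
Verdict: Invertible.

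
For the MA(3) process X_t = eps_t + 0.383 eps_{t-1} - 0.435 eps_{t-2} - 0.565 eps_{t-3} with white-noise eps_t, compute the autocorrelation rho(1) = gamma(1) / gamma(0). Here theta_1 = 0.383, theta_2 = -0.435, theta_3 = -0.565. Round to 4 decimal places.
\rho(1) = 0.2792

For an MA(q) process with theta_0 = 1, the autocovariance is
  gamma(k) = sigma^2 * sum_{i=0..q-k} theta_i * theta_{i+k},
and rho(k) = gamma(k) / gamma(0). Sigma^2 cancels.
  numerator   = (1)*(0.383) + (0.383)*(-0.435) + (-0.435)*(-0.565) = 0.46217.
  denominator = (1)^2 + (0.383)^2 + (-0.435)^2 + (-0.565)^2 = 1.655139.
  rho(1) = 0.46217 / 1.655139 = 0.2792.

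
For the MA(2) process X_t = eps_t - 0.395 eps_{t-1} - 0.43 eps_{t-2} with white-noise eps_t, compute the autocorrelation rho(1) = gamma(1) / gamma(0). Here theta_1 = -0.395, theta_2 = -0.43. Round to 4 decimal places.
\rho(1) = -0.1679

For an MA(q) process with theta_0 = 1, the autocovariance is
  gamma(k) = sigma^2 * sum_{i=0..q-k} theta_i * theta_{i+k},
and rho(k) = gamma(k) / gamma(0). Sigma^2 cancels.
  numerator   = (1)*(-0.395) + (-0.395)*(-0.43) = -0.22515.
  denominator = (1)^2 + (-0.395)^2 + (-0.43)^2 = 1.340925.
  rho(1) = -0.22515 / 1.340925 = -0.1679.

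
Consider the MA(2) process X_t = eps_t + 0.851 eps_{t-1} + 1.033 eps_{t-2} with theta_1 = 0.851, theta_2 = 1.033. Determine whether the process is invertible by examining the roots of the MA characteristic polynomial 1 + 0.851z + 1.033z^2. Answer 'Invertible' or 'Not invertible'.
\text{Not invertible}

The MA(q) characteristic polynomial is P(z) = 1 + 0.851z + 1.033z^2.
Invertibility requires all roots to lie outside the unit circle, i.e. |z| > 1 for every root.
Set 1 + (0.851) z + (1.033) z^2 = 0, i.e. a z^2 + b z + c = 0 with a = 1.033, b = 0.851, c = 1.
Discriminant D = b^2 - 4ac = (0.851)^2 - 4*(1.033)*1 = 0.724201 - (4.132) = -3.407799.
D < 0, so the roots are the complex-conjugate pair z = (-b +/- i sqrt(-D)) / (2a) = -0.4119 +/- 0.8935i.
For a conjugate pair |z|^2 = z * conj(z) = (product of roots) = c/a = 1/(1.033) = 0.968054, so |z| = sqrt(0.968054) = 0.9839 for both roots.
Moduli of all roots: 0.9839, 0.9839.
All moduli strictly greater than 1? No.
Verdict: Not invertible.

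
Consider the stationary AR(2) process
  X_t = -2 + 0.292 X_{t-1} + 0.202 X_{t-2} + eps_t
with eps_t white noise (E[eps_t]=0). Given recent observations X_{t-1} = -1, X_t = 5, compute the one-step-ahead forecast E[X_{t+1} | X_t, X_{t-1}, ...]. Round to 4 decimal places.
E[X_{t+1} \mid \mathcal F_t] = -0.7420

For an AR(p) model X_t = c + sum_i phi_i X_{t-i} + eps_t, the
one-step-ahead conditional mean is
  E[X_{t+1} | X_t, ...] = c + sum_i phi_i X_{t+1-i}.
Substitute known values:
  E[X_{t+1} | ...] = -2 + (0.292) * (5) + (0.202) * (-1)
                   = -0.7420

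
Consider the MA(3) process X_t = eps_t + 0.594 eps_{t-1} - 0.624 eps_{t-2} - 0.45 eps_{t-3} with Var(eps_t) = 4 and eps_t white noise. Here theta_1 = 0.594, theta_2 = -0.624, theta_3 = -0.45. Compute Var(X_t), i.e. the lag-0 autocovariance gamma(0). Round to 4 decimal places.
\gamma(0) = 7.7788

For an MA(q) process X_t = eps_t + sum_i theta_i eps_{t-i} with
Var(eps_t) = sigma^2, the variance is
  gamma(0) = sigma^2 * (1 + sum_i theta_i^2).
  sum_i theta_i^2 = (0.594)^2 + (-0.624)^2 + (-0.45)^2 = 0.352836 + 0.389376 + 0.2025 = 0.944712.
  gamma(0) = 4 * (1 + 0.944712) = 4 * 1.944712 = 7.778848, which rounds to 7.7788.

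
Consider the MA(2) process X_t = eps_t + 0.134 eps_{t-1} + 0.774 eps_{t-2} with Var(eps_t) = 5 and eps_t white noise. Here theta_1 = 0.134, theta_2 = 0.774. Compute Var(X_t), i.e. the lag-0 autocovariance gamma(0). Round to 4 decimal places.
\gamma(0) = 8.0852

For an MA(q) process X_t = eps_t + sum_i theta_i eps_{t-i} with
Var(eps_t) = sigma^2, the variance is
  gamma(0) = sigma^2 * (1 + sum_i theta_i^2).
  sum_i theta_i^2 = (0.134)^2 + (0.774)^2 = 0.017956 + 0.599076 = 0.617032.
  gamma(0) = 5 * (1 + 0.617032) = 5 * 1.617032 = 8.08516, which rounds to 8.0852.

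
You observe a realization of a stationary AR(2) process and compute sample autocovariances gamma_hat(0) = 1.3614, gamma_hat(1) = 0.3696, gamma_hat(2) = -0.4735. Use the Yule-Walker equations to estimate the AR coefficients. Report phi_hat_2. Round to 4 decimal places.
\hat\phi_{2} = -0.4550

The Yule-Walker equations for an AR(p) process read, in matrix form,
  Gamma_p phi = r_p,   with   (Gamma_p)_{ij} = gamma(|i - j|),
                       (r_p)_i = gamma(i),   i,j = 1..p.
Substitute the sample gammas (Toeplitz matrix and right-hand side of size 2):
  Gamma_p = [[1.3614, 0.3696], [0.3696, 1.3614]]
  r_p     = [0.3696, -0.4735]
Written out:
  1.3614 phi_1 + 0.3696 phi_2 = 0.3696
  0.3696 phi_1 + 1.3614 phi_2 = -0.4735
Solve by Cramer's rule:
  det = gamma(0)^2 - gamma(1)^2 = (1.3614)^2 - (0.3696)^2 = 1.85340996 - 0.13660416 = 1.7168058
  phi_hat_1 = [gamma(1) gamma(0) - gamma(1) gamma(2)] / det = [(0.3696)(1.3614) - (0.3696)(-0.4735)] / 1.7168058 = 0.67817904 / 1.7168058 = 0.395
  phi_hat_2 = [gamma(0) gamma(2) - gamma(1)^2] / det = [(1.3614)(-0.4735) - (0.3696)^2] / 1.7168058 = -0.78122706 / 1.7168058 = -0.455
So phi_hat = [0.3950, -0.4550].
Therefore phi_hat_2 = -0.4550.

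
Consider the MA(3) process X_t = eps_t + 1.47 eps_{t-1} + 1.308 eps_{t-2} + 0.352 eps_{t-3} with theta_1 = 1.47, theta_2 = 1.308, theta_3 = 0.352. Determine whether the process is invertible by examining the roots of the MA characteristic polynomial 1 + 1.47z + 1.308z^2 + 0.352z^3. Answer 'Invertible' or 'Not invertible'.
\text{Invertible}

The MA(q) characteristic polynomial is P(z) = 1 + 1.47z + 1.308z^2 + 0.352z^3.
Invertibility requires all roots to lie outside the unit circle, i.e. |z| > 1 for every root.
Degree 3: look for a simple real root z0 first, then factor out (1 - z/z0) and solve the remaining quadratic.
Testing z0 = -2.5: P(-2.5) = 1 + (1.47)(-2.5) + (1.308)(-2.5)^2 + (0.352)(-2.5)^3
  = 1 + (-3.675) + (8.175) + (-5.5) = 0.  So z_0 = -2.5 is a root, |z_0| = 2.5.
Divide out the factor (1 + 0.4 z) = (1 - z/z0) (since 1/z0 = -0.4):
  P(z) = (1 + 0.4 z)(1 + (1.07) z + (0.88) z^2)
  [check: z-coef 1.07 - (-0.4) = 1.47; z^2-coef 0.88 - (-0.4)(1.07) = 1.308; z^3-coef -(-0.4)(0.88) = 0.352.]
Remaining roots from the quadratic factor 1 + (1.07) z + (0.88) z^2:
  Set 1 + (1.07) z + (0.88) z^2 = 0, i.e. a z^2 + b z + c = 0 with a = 0.88, b = 1.07, c = 1.
  Discriminant D = b^2 - 4ac = (1.07)^2 - 4*(0.88)*1 = 1.1449 - (3.52) = -2.3751.
  D < 0, so the roots are the complex-conjugate pair z = (-b +/- i sqrt(-D)) / (2a) = -0.608 +/- 0.8756i.
  For a conjugate pair |z|^2 = z * conj(z) = (product of roots) = c/a = 1/(0.88) = 1.136364, so |z| = sqrt(1.136364) = 1.066 for both roots.
Moduli of all roots: 2.5000, 1.0660, 1.0660.
All moduli strictly greater than 1? Yes.
Verdict: Invertible.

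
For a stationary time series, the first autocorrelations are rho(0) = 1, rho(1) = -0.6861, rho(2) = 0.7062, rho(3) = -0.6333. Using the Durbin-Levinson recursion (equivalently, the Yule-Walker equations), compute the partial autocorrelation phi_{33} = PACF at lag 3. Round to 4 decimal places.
\phi_{33} = -0.1392

The PACF at lag k is phi_{kk}, the last component of the solution
to the Yule-Walker system G_k phi = r_k where
  (G_k)_{ij} = rho(|i - j|), (r_k)_i = rho(i), i,j = 1..k.
Equivalently, Durbin-Levinson gives phi_{kk} iteratively:
  phi_{11} = rho(1)
  phi_{kk} = [rho(k) - sum_{j=1..k-1} phi_{k-1,j} rho(k-j)]
            / [1 - sum_{j=1..k-1} phi_{k-1,j} rho(j)],
  phi_{k,j} = phi_{k-1,j} - phi_{kk} phi_{k-1,k-j},  j = 1..k-1.
Step k = 1:
  phi_11 = rho(1) = -0.6861.
Step k = 2:
  phi_22 = [rho(2) - phi_11 rho(1)] / [1 - phi_11 rho(1)] = [0.7062 - (-0.6861)(-0.6861)] / [1 - (-0.6861)(-0.6861)]
         = 0.23546679 / 0.52926679 = 0.444892.
  Update: phi_21 = phi_11 - phi_22 phi_11 = -0.6861 - (0.444892)(-0.6861) = -0.380859.
Step k = 3:
  phi_33 = [rho(3) - phi_21 rho(2) - phi_22 rho(1)] / [1 - phi_21 rho(1) - phi_22 rho(2)]
    numerator   = -0.6333 - (-0.380859)(0.7062) - (0.444892)(-0.6861) = -0.05909646
    denominator = 1 - (-0.380859)(-0.6861) - (0.444892)(0.7062) = 0.4245094
  phi_33 = -0.05909646 / 0.4245094 = -0.1392.
Therefore phi_{33} = -0.1392.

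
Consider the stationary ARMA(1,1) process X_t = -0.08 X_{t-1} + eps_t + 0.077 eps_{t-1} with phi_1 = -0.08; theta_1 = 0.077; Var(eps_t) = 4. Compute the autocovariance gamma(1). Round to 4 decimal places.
\gamma(1) = -0.0120

Multiply the model equation by X_{t-k} and take expectations. With theta_0 = psi_0 = 1 and psi_j the MA(infinity) weights, this gives
  gamma(k) - sum_i phi_i gamma(k-i) = c_k,
  c_k = sigma^2 * sum_{j=k..q} theta_j psi_{j-k}   (c_k = 0 for k > q),
using gamma(-m) = gamma(m).
psi-weights needed (psi_j = theta_j + sum_i phi_i psi_{j-i}):
  psi_1 = theta_1 + phi_1 = 0.077 + (-0.08) = -0.003
Right-hand sides:
  c_0 = sigma^2 (1 + theta_1 psi_1) = 4 * (1 + (0.077)(-0.003)) = 4 * 0.999769 = 3.999076
  c_1 = sigma^2 theta_1 = 4 * (0.077) = 0.308
  c_2 = 0
Equations for k = 0 and k = 1 (AR order 1):
  gamma(0) = phi_1 gamma(1) + c_0
  gamma(1) = phi_1 gamma(0) + c_1
Substituting the second into the first: gamma(0) (1 - phi_1^2) = c_0 + phi_1 c_1, so
  gamma(0) = (c_0 + phi_1 c_1) / (1 - phi_1^2) = (3.999076 + (-0.08)(0.308)) / (1 - (-0.08)^2) = 3.974436 / 0.9936 = 4.000036.
  gamma(1) = phi_1 gamma(0) + c_1 = (-0.08)(4.000036) + (0.308) = -0.012003.
Therefore gamma(1) = -0.0120 (to 4 decimal places).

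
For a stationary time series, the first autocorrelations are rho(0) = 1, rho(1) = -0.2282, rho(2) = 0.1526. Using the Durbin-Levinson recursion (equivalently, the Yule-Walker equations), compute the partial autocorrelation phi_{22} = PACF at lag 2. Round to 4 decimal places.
\phi_{22} = 0.1060

The PACF at lag k is phi_{kk}, the last component of the solution
to the Yule-Walker system G_k phi = r_k where
  (G_k)_{ij} = rho(|i - j|), (r_k)_i = rho(i), i,j = 1..k.
Equivalently, Durbin-Levinson gives phi_{kk} iteratively:
  phi_{11} = rho(1)
  phi_{kk} = [rho(k) - sum_{j=1..k-1} phi_{k-1,j} rho(k-j)]
            / [1 - sum_{j=1..k-1} phi_{k-1,j} rho(j)],
  phi_{k,j} = phi_{k-1,j} - phi_{kk} phi_{k-1,k-j},  j = 1..k-1.
Step k = 1:
  phi_11 = rho(1) = -0.2282.
Step k = 2:
  phi_22 = [rho(2) - phi_11 rho(1)] / [1 - phi_11 rho(1)] = [0.1526 - (-0.2282)(-0.2282)] / [1 - (-0.2282)(-0.2282)]
         = 0.10052476 / 0.94792476 = 0.106.
Therefore phi_{22} = 0.1060.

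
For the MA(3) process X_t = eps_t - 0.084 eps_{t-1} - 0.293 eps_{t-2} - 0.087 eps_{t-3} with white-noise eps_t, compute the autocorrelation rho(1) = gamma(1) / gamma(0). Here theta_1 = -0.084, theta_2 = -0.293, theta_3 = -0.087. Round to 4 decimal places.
\rho(1) = -0.0308

For an MA(q) process with theta_0 = 1, the autocovariance is
  gamma(k) = sigma^2 * sum_{i=0..q-k} theta_i * theta_{i+k},
and rho(k) = gamma(k) / gamma(0). Sigma^2 cancels.
  numerator   = (1)*(-0.084) + (-0.084)*(-0.293) + (-0.293)*(-0.087) = -0.033897.
  denominator = (1)^2 + (-0.084)^2 + (-0.293)^2 + (-0.087)^2 = 1.100474.
  rho(1) = -0.033897 / 1.100474 = -0.0308.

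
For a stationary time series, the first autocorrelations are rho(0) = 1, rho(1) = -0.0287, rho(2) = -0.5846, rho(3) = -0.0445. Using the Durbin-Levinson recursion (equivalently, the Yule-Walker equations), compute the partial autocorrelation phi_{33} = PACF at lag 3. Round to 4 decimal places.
\phi_{33} = -0.1340

The PACF at lag k is phi_{kk}, the last component of the solution
to the Yule-Walker system G_k phi = r_k where
  (G_k)_{ij} = rho(|i - j|), (r_k)_i = rho(i), i,j = 1..k.
Equivalently, Durbin-Levinson gives phi_{kk} iteratively:
  phi_{11} = rho(1)
  phi_{kk} = [rho(k) - sum_{j=1..k-1} phi_{k-1,j} rho(k-j)]
            / [1 - sum_{j=1..k-1} phi_{k-1,j} rho(j)],
  phi_{k,j} = phi_{k-1,j} - phi_{kk} phi_{k-1,k-j},  j = 1..k-1.
Step k = 1:
  phi_11 = rho(1) = -0.0287.
Step k = 2:
  phi_22 = [rho(2) - phi_11 rho(1)] / [1 - phi_11 rho(1)] = [-0.5846 - (-0.0287)(-0.0287)] / [1 - (-0.0287)(-0.0287)]
         = -0.58542369 / 0.99917631 = -0.585906.
  Update: phi_21 = phi_11 - phi_22 phi_11 = -0.0287 - (-0.585906)(-0.0287) = -0.045516.
Step k = 3:
  phi_33 = [rho(3) - phi_21 rho(2) - phi_22 rho(1)] / [1 - phi_21 rho(1) - phi_22 rho(2)]
    numerator   = -0.0445 - (-0.045516)(-0.5846) - (-0.585906)(-0.0287) = -0.08792388
    denominator = 1 - (-0.045516)(-0.0287) - (-0.585906)(-0.5846) = 0.65617288
  phi_33 = -0.08792388 / 0.65617288 = -0.134.
Therefore phi_{33} = -0.1340.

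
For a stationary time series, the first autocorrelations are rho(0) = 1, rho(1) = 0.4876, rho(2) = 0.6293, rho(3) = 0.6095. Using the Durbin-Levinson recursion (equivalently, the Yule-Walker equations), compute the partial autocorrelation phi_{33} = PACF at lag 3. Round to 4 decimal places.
\phi_{33} = 0.3739

The PACF at lag k is phi_{kk}, the last component of the solution
to the Yule-Walker system G_k phi = r_k where
  (G_k)_{ij} = rho(|i - j|), (r_k)_i = rho(i), i,j = 1..k.
Equivalently, Durbin-Levinson gives phi_{kk} iteratively:
  phi_{11} = rho(1)
  phi_{kk} = [rho(k) - sum_{j=1..k-1} phi_{k-1,j} rho(k-j)]
            / [1 - sum_{j=1..k-1} phi_{k-1,j} rho(j)],
  phi_{k,j} = phi_{k-1,j} - phi_{kk} phi_{k-1,k-j},  j = 1..k-1.
Step k = 1:
  phi_11 = rho(1) = 0.4876.
Step k = 2:
  phi_22 = [rho(2) - phi_11 rho(1)] / [1 - phi_11 rho(1)] = [0.6293 - (0.4876)(0.4876)] / [1 - (0.4876)(0.4876)]
         = 0.39154624 / 0.76224624 = 0.513674.
  Update: phi_21 = phi_11 - phi_22 phi_11 = 0.4876 - (0.513674)(0.4876) = 0.237132.
Step k = 3:
  phi_33 = [rho(3) - phi_21 rho(2) - phi_22 rho(1)] / [1 - phi_21 rho(1) - phi_22 rho(2)]
    numerator   = 0.6095 - (0.237132)(0.6293) - (0.513674)(0.4876) = 0.209805
    denominator = 1 - (0.237132)(0.4876) - (0.513674)(0.6293) = 0.56111903
  phi_33 = 0.209805 / 0.56111903 = 0.3739.
Therefore phi_{33} = 0.3739.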